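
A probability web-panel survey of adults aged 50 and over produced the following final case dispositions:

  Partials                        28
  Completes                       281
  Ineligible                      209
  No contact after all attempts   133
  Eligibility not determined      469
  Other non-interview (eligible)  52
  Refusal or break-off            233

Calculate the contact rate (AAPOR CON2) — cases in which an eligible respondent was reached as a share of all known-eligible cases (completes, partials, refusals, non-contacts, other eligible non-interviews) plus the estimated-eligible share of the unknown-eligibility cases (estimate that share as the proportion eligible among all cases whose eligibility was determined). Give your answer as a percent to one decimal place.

Numerator → 281 + 28 + 233 + 52 = 594
Determined eligible → 281 + 28 + 233 + 133 + 52 = 727
e = 727 / (727 + 209) = 727 / 936 = 0.7767
Eligible share of unknowns → 0.7767 × 469 = 364.27
Base → 727 + 364.27 = 1091.27
CON2 = 594 / 1091.27 = 0.5443

54.4%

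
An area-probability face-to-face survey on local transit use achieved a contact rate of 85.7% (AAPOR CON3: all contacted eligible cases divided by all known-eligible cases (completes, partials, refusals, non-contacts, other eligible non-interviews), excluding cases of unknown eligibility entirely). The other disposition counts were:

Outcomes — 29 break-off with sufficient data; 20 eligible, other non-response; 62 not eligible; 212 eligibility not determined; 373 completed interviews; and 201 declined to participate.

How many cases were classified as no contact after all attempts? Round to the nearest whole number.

104

Top = 373 + 29 + 201 + 20 = 623
CON3 = 623 / D = 0.857
D = 623 / 0.857 = 727.0
Remaining denominator categories sum to 623
no contact after all attempts = 727.0 − 623 ≈ 104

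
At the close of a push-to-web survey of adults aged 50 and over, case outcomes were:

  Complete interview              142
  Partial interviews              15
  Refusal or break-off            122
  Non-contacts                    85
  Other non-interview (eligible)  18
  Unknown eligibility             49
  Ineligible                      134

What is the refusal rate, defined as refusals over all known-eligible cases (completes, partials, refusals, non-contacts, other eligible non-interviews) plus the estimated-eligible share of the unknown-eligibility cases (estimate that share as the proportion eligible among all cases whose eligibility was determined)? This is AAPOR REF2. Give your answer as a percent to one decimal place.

29.2%

Numerator → 122
Determined eligible → 142 + 15 + 122 + 85 + 18 = 382
e = 382 / (382 + 134) = 382 / 516 = 0.7403
Eligible share of unknowns → 0.7403 × 49 = 36.27
Base → 382 + 36.27 = 418.27
REF2 = 122 / 418.27 = 0.2917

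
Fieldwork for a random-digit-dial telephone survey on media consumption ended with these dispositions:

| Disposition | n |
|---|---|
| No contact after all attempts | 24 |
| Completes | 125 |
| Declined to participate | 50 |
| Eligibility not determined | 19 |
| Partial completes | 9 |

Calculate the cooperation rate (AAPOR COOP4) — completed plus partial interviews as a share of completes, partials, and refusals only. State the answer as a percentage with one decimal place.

72.8%

Top → 125 + 9 = 134
Base → 125 + 9 + 50 = 184
COOP4 = 134 / 184 = 0.7283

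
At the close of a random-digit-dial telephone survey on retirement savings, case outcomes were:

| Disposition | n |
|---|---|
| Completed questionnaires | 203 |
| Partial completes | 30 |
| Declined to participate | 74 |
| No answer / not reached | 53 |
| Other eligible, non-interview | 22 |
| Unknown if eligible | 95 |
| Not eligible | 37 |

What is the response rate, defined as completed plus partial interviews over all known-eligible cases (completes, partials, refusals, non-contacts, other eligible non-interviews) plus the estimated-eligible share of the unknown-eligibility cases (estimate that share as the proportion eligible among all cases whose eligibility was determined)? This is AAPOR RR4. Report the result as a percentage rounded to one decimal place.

49.7%

Numerator → 203 + 30 = 233
Determined eligible → 203 + 30 + 74 + 53 + 22 = 382
e = 382 / (382 + 37) = 382 / 419 = 0.9117
Estimated eligible among unknowns → 0.9117 × 95 = 86.61
Denominator → 382 + 86.61 = 468.61
RR4 = 233 / 468.61 = 0.4972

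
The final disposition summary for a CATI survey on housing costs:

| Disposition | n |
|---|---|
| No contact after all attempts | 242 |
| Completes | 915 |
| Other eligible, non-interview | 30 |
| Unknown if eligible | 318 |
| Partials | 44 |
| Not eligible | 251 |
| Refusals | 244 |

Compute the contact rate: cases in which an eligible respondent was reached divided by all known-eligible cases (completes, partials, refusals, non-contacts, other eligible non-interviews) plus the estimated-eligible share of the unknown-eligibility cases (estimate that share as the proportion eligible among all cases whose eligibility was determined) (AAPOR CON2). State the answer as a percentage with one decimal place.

70.6%

Numerator → 915 + 44 + 244 + 30 = 1233
Determined eligible → 915 + 44 + 244 + 242 + 30 = 1475
e = 1475 / (1475 + 251) = 1475 / 1726 = 0.8546
Estimated eligible among unknowns → 0.8546 × 318 = 271.76
Denominator → 1475 + 271.76 = 1746.76
CON2 = 1233 / 1746.76 = 0.7059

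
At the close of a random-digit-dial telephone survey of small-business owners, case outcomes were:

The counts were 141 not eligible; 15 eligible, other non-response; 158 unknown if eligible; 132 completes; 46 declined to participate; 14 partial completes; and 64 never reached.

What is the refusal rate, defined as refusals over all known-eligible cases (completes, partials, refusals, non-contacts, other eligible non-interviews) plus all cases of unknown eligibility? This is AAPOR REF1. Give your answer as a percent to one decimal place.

10.7%

Top: 46
Base: 132 + 14 + 46 + 64 + 15 + 158 = 429
REF1 = 46 / 429 = 0.1072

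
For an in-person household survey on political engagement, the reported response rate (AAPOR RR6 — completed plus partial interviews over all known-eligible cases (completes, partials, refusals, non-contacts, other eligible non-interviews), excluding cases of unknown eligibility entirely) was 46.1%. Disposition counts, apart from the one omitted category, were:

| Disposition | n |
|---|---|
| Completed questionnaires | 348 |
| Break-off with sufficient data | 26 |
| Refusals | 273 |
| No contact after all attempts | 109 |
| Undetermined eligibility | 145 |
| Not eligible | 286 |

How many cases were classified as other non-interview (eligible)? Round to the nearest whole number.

55

Num = 348 + 26 = 374
RR6 = 374 / D = 0.461
D = 374 / 0.461 = 811.3
Remaining denominator categories sum to 756
other non-interview (eligible) = 811.3 − 756 ≈ 55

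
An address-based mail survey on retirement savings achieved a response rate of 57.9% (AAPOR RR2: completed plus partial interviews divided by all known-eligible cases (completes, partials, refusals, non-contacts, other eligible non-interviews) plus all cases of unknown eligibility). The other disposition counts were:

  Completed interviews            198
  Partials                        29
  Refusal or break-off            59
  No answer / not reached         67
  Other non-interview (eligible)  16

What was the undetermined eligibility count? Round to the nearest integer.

23

Top → 198 + 29 = 227
RR2 = 227 / D = 0.579
D = 227 / 0.579 = 392.1
Remaining denominator categories sum to 369
undetermined eligibility = 392.1 − 369 ≈ 23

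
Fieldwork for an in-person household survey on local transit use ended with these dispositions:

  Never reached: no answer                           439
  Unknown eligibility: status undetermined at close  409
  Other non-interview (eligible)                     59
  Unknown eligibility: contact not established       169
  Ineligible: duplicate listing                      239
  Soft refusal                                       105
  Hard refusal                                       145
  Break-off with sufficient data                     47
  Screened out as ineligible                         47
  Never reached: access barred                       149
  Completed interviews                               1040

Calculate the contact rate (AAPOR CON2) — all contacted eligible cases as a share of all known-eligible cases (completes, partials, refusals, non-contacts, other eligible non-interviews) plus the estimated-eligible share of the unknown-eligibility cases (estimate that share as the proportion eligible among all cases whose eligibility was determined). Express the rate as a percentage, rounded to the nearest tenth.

56.1%

Refusals = 145 + 105 = 250
Never reached = 439 + 149 = 588
Undetermined eligibility = 169 + 409 = 578
Ineligible = 47 + 239 = 286
Numerator = 1040 + 47 + 250 + 59 = 1396
Known eligible = 1040 + 47 + 250 + 588 + 59 = 1984
e = 1984 / (1984 + 286) = 1984 / 2270 = 0.8740
e × U = 0.8740 × 578 = 505.17
Denominator = 1984 + 505.17 = 2489.17
CON2 = 1396 / 2489.17 = 0.5608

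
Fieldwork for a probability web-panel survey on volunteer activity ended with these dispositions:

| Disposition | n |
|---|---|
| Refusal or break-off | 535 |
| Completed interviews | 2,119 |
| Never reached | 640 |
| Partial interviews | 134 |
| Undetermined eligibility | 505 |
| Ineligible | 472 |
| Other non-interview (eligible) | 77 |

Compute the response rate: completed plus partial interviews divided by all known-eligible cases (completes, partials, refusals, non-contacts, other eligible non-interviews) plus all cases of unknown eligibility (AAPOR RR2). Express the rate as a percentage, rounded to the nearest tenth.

56.2%

Num: 2119 + 134 = 2253
Base: 2119 + 134 + 535 + 640 + 77 + 505 = 4010
RR2 = 2253 / 4010 = 0.5618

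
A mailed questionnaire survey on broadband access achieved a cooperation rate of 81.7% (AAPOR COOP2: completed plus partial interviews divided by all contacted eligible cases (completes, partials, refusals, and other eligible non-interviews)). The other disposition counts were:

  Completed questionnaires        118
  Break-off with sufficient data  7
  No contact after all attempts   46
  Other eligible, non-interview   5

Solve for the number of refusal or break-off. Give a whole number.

23

Top: 118 + 7 = 125
COOP2 = 125 / D = 0.817
D = 125 / 0.817 = 153.0
Other denominator terms total 130
refusal or break-off = 153.0 − 130 ≈ 23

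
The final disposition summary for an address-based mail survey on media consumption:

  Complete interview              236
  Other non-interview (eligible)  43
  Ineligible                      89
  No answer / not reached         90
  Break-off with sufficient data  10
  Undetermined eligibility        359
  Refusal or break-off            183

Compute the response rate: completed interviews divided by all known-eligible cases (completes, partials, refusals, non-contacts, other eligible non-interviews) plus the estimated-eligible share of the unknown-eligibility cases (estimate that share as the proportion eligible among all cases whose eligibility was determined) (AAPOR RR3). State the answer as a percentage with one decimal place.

27.1%

Num = 236
Determined eligible = 236 + 10 + 183 + 90 + 43 = 562
e = 562 / (562 + 89) = 562 / 651 = 0.8633
Estimated eligible among unknowns = 0.8633 × 359 = 309.92
Denominator = 562 + 309.92 = 871.92
RR3 = 236 / 871.92 = 0.2707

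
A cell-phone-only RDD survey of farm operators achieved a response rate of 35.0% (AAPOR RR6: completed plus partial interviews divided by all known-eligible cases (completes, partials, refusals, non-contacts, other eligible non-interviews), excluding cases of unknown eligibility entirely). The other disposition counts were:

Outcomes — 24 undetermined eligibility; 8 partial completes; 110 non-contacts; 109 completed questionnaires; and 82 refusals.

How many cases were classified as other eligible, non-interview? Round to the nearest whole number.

Numerator: 109 + 8 = 117
RR6 = 117 / D = 0.350
D = 117 / 0.350 = 334.3
Rest of base = 309
other eligible, non-interview = 334.3 − 309 ≈ 25

25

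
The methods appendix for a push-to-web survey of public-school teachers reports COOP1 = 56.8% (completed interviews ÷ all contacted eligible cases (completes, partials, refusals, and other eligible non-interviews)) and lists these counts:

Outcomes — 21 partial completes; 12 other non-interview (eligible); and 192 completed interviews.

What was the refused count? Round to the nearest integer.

113

COOP1 = 192 / D = 0.568
D = 192 / 0.568 = 338.0
Rest of base = 225
refused = 338.0 − 225 ≈ 113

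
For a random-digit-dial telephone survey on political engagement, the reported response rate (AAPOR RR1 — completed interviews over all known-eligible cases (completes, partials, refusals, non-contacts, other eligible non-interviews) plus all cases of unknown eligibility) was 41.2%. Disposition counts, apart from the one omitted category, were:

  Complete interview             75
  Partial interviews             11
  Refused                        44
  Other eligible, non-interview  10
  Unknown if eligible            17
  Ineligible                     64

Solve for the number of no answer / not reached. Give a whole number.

25

RR1 = 75 / D = 0.412
D = 75 / 0.412 = 182.0
Other denominator terms total 157
no answer / not reached = 182.0 − 157 ≈ 25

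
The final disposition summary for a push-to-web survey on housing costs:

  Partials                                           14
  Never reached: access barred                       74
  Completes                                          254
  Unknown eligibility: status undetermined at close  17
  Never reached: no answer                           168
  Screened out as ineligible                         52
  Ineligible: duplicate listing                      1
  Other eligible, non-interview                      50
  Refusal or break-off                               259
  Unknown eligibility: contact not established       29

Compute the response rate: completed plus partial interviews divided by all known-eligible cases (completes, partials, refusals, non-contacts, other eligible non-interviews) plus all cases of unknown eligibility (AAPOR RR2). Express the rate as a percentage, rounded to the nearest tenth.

31.0%

No contact after all attempts = 168 + 74 = 242
Undetermined eligibility = 29 + 17 = 46
Ineligible = 52 + 1 = 53
Top: 254 + 14 = 268
Base: 254 + 14 + 259 + 242 + 50 + 46 = 865
RR2 = 268 / 865 = 0.3098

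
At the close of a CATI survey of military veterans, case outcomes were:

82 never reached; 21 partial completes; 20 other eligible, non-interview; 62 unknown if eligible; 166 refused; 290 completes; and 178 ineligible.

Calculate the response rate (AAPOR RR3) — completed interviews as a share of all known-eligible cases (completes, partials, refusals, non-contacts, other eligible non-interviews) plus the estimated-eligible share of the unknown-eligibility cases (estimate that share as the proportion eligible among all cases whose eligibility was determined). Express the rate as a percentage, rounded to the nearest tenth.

Numerator = 290
Determined eligible = 290 + 21 + 166 + 82 + 20 = 579
e = 579 / (579 + 178) = 579 / 757 = 0.7649
e × U = 0.7649 × 62 = 47.42
Base = 579 + 47.42 = 626.42
RR3 = 290 / 626.42 = 0.4629

46.3%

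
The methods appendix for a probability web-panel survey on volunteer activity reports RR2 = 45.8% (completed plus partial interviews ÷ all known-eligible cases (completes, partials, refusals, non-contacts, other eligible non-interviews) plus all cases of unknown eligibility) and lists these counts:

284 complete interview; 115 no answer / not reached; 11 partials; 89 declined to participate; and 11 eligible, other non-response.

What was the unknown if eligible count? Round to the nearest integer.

Top = 284 + 11 = 295
RR2 = 295 / D = 0.458
D = 295 / 0.458 = 644.1
Other denominator terms total 510
unknown if eligible = 644.1 − 510 ≈ 134

134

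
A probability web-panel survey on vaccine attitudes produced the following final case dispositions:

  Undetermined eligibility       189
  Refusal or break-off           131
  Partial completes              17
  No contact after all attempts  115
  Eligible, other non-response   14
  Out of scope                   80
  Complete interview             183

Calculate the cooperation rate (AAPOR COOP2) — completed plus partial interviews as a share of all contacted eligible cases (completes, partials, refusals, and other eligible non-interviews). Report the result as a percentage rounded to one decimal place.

58.0%

Num → 183 + 17 = 200
Denom → 183 + 17 + 131 + 14 = 345
COOP2 = 200 / 345 = 0.5797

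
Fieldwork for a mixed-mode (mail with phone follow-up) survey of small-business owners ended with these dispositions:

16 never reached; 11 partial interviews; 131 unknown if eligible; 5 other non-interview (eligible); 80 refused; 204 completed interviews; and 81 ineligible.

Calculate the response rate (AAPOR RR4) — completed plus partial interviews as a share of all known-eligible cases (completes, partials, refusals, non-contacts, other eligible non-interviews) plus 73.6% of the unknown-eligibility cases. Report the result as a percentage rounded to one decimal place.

Numerator: 204 + 11 = 215
Determined eligible: 204 + 11 + 80 + 16 + 5 = 316
Estimated eligible among unknowns: 0.7360 × 131 = 96.42
Base: 316 + 96.42 = 412.42
RR4 = 215 / 412.42 = 0.5213

52.1%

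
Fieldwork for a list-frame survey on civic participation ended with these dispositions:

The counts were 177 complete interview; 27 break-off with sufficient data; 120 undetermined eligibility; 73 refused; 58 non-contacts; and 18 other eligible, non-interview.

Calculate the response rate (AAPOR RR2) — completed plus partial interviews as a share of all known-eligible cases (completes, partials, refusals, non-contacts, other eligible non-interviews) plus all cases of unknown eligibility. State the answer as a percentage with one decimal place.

Num: 177 + 27 = 204
Denominator: 177 + 27 + 73 + 58 + 18 + 120 = 473
RR2 = 204 / 473 = 0.4313

43.1%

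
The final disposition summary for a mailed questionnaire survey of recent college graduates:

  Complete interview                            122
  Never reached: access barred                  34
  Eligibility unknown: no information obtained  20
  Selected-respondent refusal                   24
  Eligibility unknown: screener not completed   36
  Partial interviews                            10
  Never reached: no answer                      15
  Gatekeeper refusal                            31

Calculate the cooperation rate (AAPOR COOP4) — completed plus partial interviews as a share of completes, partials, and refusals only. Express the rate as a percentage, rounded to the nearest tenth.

Refusal or break-off = 31 + 24 = 55
Non-contacts = 15 + 34 = 49
Eligibility not determined = 36 + 20 = 56
Num → 122 + 10 = 132
Denominator → 122 + 10 + 55 = 187
COOP4 = 132 / 187 = 0.7059

70.6%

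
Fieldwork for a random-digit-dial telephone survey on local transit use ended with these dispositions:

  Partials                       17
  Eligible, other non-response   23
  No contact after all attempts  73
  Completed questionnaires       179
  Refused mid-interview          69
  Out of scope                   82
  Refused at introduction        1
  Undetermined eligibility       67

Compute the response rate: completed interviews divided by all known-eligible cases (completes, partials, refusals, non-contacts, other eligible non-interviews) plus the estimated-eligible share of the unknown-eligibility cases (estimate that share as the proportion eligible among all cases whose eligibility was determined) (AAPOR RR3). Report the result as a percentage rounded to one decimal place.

43.0%

Refused = 1 + 69 = 70
Num: 179
Eligible (known): 179 + 17 + 70 + 73 + 23 = 362
e = 362 / (362 + 82) = 362 / 444 = 0.8153
e × U: 0.8153 × 67 = 54.63
Denom: 362 + 54.63 = 416.63
RR3 = 179 / 416.63 = 0.4296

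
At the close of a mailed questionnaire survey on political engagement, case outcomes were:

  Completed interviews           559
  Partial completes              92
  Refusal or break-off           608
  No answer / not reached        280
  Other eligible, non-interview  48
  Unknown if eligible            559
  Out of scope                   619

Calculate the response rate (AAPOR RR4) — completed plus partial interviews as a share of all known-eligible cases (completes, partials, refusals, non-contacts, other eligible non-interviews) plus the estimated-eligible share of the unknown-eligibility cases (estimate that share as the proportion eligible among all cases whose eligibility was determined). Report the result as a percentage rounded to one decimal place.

Numerator → 559 + 92 = 651
Eligible (known) → 559 + 92 + 608 + 280 + 48 = 1587
e = 1587 / (1587 + 619) = 1587 / 2206 = 0.7194
e × U → 0.7194 × 559 = 402.14
Denom → 1587 + 402.14 = 1989.14
RR4 = 651 / 1989.14 = 0.3273

32.7%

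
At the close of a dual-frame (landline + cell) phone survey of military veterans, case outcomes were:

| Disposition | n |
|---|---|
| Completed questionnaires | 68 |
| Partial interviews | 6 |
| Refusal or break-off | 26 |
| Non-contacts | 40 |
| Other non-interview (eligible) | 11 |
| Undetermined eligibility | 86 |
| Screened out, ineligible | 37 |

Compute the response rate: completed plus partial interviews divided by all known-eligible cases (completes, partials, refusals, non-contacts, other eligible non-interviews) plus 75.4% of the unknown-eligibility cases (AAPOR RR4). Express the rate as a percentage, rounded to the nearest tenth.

Numerator: 68 + 6 = 74
Determined eligible: 68 + 6 + 26 + 40 + 11 = 151
Estimated eligible among unknowns: 0.7540 × 86 = 64.84
Denom: 151 + 64.84 = 215.84
RR4 = 74 / 215.84 = 0.3428

34.3%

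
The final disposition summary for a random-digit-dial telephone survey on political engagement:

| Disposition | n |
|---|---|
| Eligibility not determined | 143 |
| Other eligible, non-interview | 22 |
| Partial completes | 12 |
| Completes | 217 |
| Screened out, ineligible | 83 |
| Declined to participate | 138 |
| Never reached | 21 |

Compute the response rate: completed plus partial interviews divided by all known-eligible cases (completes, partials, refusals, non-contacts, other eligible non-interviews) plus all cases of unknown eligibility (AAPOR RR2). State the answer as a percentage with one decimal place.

Numerator = 217 + 12 = 229
Base = 217 + 12 + 138 + 21 + 22 + 143 = 553
RR2 = 229 / 553 = 0.4141

41.4%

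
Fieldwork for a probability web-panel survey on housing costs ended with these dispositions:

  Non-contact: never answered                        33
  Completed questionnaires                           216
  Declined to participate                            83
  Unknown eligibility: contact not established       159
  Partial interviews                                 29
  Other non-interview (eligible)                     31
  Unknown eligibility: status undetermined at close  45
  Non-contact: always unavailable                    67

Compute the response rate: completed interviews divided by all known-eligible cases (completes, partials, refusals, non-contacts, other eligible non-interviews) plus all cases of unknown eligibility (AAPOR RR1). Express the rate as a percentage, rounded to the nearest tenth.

32.6%

No contact after all attempts = 33 + 67 = 100
Eligibility not determined = 159 + 45 = 204
Top = 216
Base = 216 + 29 + 83 + 100 + 31 + 204 = 663
RR1 = 216 / 663 = 0.3258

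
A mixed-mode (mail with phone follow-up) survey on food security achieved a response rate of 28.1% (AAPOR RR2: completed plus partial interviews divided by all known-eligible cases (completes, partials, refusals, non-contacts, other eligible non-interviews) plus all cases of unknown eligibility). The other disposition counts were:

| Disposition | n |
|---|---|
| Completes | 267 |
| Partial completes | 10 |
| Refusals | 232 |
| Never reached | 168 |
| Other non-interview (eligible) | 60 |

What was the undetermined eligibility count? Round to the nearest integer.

249

Numerator = 267 + 10 = 277
RR2 = 277 / D = 0.281
D = 277 / 0.281 = 985.8
Remaining denominator categories sum to 737
undetermined eligibility = 985.8 − 737 ≈ 249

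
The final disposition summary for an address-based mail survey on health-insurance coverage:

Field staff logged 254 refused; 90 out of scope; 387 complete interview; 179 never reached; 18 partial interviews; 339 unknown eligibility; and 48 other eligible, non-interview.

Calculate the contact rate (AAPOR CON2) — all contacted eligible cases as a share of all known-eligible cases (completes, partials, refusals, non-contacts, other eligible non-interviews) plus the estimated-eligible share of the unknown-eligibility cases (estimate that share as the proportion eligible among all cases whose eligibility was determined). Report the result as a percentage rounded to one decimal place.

59.2%

Numerator → 387 + 18 + 254 + 48 = 707
Known eligible → 387 + 18 + 254 + 179 + 48 = 886
e = 886 / (886 + 90) = 886 / 976 = 0.9078
Estimated eligible among unknowns → 0.9078 × 339 = 307.74
Denom → 886 + 307.74 = 1193.74
CON2 = 707 / 1193.74 = 0.5923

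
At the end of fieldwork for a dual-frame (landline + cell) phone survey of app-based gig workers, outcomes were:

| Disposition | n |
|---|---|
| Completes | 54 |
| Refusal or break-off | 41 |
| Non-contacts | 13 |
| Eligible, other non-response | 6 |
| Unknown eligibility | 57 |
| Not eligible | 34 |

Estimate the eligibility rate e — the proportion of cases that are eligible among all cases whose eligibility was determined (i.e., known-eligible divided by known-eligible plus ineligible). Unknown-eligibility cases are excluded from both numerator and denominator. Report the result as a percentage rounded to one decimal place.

77.0%

Known eligible → 54 + 41 + 13 + 6 = 114
e = 114 / (114 + 34) = 114 / 148 = 0.7703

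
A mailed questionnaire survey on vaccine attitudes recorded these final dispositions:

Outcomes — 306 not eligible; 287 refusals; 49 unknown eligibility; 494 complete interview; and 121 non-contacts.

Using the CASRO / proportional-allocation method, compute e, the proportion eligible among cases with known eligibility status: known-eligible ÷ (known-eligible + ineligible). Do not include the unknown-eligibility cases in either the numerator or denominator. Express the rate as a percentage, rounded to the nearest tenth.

74.7%

Eligible (known): 494 + 287 + 121 = 902
e = 902 / (902 + 306) = 902 / 1208 = 0.7467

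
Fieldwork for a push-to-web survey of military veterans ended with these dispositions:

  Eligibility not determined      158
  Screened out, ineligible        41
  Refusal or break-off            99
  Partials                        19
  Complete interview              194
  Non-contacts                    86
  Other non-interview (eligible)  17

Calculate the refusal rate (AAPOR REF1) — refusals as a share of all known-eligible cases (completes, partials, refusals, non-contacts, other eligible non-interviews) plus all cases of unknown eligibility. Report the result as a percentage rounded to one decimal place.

17.3%

Num: 99
Denom: 194 + 19 + 99 + 86 + 17 + 158 = 573
REF1 = 99 / 573 = 0.1728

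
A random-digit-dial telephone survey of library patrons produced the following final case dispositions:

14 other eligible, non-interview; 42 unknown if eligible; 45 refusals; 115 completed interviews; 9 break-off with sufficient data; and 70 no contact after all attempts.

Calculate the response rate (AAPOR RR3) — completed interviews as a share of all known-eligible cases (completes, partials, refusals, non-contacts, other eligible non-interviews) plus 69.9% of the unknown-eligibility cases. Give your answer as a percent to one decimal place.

Top → 115
Known eligible → 115 + 9 + 45 + 70 + 14 = 253
e × U → 0.6990 × 42 = 29.36
Denom → 253 + 29.36 = 282.36
RR3 = 115 / 282.36 = 0.4073

40.7%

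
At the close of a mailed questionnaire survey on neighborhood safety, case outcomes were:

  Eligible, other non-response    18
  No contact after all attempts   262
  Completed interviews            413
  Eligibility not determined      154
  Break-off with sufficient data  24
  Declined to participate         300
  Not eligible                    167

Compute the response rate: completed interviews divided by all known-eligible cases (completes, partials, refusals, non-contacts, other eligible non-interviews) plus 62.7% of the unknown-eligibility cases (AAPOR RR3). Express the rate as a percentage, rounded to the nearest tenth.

37.1%

Num = 413
Eligible (known) = 413 + 24 + 300 + 262 + 18 = 1017
e × U = 0.6270 × 154 = 96.56
Denom = 1017 + 96.56 = 1113.56
RR3 = 413 / 1113.56 = 0.3709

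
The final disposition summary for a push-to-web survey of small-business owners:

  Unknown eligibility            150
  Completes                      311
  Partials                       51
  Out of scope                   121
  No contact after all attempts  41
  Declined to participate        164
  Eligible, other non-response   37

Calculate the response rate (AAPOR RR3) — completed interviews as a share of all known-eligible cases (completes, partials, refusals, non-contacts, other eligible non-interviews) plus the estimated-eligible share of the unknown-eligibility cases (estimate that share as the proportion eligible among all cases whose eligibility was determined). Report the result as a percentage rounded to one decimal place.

Top = 311
Determined eligible = 311 + 51 + 164 + 41 + 37 = 604
e = 604 / (604 + 121) = 604 / 725 = 0.8331
Estimated eligible among unknowns = 0.8331 × 150 = 124.96
Denom = 604 + 124.96 = 728.96
RR3 = 311 / 728.96 = 0.4266

42.7%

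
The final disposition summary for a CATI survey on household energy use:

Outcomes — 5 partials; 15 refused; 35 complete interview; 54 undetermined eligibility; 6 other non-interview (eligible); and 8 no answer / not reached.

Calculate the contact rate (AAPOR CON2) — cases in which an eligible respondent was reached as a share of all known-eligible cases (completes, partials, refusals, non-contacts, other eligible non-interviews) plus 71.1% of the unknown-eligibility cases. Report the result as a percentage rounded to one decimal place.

Num → 35 + 5 + 15 + 6 = 61
Known eligible → 35 + 5 + 15 + 8 + 6 = 69
Eligible share of unknowns → 0.7110 × 54 = 38.39
Base → 69 + 38.39 = 107.39
CON2 = 61 / 107.39 = 0.5680

56.8%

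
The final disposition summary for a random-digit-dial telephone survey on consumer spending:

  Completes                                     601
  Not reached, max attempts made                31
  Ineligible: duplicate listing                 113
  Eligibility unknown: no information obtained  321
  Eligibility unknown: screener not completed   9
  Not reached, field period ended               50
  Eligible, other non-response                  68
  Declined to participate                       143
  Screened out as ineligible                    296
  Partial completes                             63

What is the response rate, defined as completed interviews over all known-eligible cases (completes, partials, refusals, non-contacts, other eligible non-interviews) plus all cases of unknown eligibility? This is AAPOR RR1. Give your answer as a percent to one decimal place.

46.7%

Never reached = 50 + 31 = 81
Undetermined eligibility = 9 + 321 = 330
Screened out, ineligible = 296 + 113 = 409
Num = 601
Denom = 601 + 63 + 143 + 81 + 68 + 330 = 1286
RR1 = 601 / 1286 = 0.4673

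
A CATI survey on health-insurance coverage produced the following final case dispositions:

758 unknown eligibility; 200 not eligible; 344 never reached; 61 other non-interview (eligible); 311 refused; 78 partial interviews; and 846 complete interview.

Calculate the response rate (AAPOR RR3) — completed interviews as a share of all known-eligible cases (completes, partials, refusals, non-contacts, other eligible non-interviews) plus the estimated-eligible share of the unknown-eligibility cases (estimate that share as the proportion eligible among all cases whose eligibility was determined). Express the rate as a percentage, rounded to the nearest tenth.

Top: 846
Determined eligible: 846 + 78 + 311 + 344 + 61 = 1640
e = 1640 / (1640 + 200) = 1640 / 1840 = 0.8913
e × U: 0.8913 × 758 = 675.61
Denominator: 1640 + 675.61 = 2315.61
RR3 = 846 / 2315.61 = 0.3653

36.5%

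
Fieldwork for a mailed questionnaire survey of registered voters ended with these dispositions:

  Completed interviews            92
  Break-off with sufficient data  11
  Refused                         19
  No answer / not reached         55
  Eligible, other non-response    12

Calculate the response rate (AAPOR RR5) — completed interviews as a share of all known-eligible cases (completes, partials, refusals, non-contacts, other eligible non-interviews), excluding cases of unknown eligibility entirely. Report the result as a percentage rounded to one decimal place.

Top = 92
Base = 92 + 11 + 19 + 55 + 12 = 189
RR5 = 92 / 189 = 0.4868

48.7%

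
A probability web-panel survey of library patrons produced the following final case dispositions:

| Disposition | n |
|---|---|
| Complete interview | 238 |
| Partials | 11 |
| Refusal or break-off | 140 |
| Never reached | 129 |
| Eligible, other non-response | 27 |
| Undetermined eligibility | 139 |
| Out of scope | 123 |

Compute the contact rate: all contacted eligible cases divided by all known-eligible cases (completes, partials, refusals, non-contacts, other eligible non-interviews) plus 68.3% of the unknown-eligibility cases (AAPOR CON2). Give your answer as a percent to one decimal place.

65.0%

Numerator → 238 + 11 + 140 + 27 = 416
Eligible (known) → 238 + 11 + 140 + 129 + 27 = 545
Eligible share of unknowns → 0.6830 × 139 = 94.94
Base → 545 + 94.94 = 639.94
CON2 = 416 / 639.94 = 0.6501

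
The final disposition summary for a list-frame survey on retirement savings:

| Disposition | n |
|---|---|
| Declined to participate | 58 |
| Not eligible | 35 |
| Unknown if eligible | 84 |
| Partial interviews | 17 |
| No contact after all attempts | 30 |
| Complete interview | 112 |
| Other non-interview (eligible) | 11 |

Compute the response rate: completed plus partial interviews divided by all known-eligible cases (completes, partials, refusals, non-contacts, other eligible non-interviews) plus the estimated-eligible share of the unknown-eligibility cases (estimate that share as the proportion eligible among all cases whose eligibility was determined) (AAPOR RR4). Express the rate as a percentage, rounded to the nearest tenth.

42.9%

Numerator → 112 + 17 = 129
Determined eligible → 112 + 17 + 58 + 30 + 11 = 228
e = 228 / (228 + 35) = 228 / 263 = 0.8669
Eligible share of unknowns → 0.8669 × 84 = 72.82
Base → 228 + 72.82 = 300.82
RR4 = 129 / 300.82 = 0.4288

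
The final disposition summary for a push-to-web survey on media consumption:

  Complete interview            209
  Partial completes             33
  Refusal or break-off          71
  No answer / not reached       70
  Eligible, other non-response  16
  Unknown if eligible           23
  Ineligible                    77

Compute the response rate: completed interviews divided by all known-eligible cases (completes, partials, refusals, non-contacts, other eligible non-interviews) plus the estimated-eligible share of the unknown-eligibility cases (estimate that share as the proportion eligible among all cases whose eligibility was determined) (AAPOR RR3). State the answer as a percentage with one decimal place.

50.0%

Top = 209
Known eligible = 209 + 33 + 71 + 70 + 16 = 399
e = 399 / (399 + 77) = 399 / 476 = 0.8382
Eligible share of unknowns = 0.8382 × 23 = 19.28
Denominator = 399 + 19.28 = 418.28
RR3 = 209 / 418.28 = 0.4997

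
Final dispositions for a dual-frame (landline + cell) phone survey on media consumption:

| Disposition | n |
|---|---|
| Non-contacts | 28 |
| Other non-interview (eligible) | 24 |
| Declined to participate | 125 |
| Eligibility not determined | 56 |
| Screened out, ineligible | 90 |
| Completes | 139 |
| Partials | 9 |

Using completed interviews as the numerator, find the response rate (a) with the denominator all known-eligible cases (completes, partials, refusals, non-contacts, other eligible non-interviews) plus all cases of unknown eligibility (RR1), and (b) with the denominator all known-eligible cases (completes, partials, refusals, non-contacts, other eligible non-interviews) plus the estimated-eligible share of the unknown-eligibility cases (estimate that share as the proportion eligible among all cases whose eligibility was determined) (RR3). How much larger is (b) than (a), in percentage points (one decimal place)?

Numerator: 139
Denom: 139 + 9 + 125 + 28 + 24 + 56 = 381
RR1 = 139 / 381 = 0.3648
Determined eligible: 139 + 9 + 125 + 28 + 24 = 325
e = 325 / (325 + 90) = 325 / 415 = 0.7831
e × U: 0.7831 × 56 = 43.85
Denom: 325 + 43.85 = 368.85
RR3 = 139 / 368.85 = 0.3768
Difference = 37.68 − 36.48 = 1.20 percentage points

1.2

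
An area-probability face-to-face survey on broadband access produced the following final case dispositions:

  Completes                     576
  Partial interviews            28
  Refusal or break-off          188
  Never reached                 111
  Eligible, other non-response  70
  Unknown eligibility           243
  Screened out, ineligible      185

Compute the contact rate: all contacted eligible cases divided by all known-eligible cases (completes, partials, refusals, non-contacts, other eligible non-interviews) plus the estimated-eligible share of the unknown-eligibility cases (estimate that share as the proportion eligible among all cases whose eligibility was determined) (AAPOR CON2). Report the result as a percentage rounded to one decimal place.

73.2%

Num: 576 + 28 + 188 + 70 = 862
Eligible (known): 576 + 28 + 188 + 111 + 70 = 973
e = 973 / (973 + 185) = 973 / 1158 = 0.8402
e × U: 0.8402 × 243 = 204.17
Denominator: 973 + 204.17 = 1177.17
CON2 = 862 / 1177.17 = 0.7323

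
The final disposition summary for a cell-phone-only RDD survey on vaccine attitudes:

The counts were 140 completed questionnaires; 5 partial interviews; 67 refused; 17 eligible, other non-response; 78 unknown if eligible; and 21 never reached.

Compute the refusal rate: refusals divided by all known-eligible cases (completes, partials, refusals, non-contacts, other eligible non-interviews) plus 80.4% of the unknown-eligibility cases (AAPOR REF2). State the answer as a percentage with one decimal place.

Num = 67
Eligible (known) = 140 + 5 + 67 + 21 + 17 = 250
Eligible share of unknowns = 0.8040 × 78 = 62.71
Denominator = 250 + 62.71 = 312.71
REF2 = 67 / 312.71 = 0.2143

21.4%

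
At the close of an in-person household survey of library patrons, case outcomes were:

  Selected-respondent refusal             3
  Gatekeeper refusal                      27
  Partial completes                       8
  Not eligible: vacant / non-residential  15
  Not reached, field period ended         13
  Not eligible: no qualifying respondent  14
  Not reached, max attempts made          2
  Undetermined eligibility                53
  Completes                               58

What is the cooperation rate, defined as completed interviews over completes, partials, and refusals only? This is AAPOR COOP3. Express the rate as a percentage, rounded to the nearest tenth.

Refusals = 27 + 3 = 30
Non-contacts = 13 + 2 = 15
Ineligible = 14 + 15 = 29
Num = 58
Base = 58 + 8 + 30 = 96
COOP3 = 58 / 96 = 0.6042

60.4%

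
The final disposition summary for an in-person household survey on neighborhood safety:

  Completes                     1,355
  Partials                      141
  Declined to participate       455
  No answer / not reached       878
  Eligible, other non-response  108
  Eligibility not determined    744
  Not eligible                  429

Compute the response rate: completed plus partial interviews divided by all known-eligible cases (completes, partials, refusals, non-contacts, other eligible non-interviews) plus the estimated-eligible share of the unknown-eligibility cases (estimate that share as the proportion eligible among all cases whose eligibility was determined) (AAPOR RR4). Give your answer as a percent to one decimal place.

Top = 1355 + 141 = 1496
Known eligible = 1355 + 141 + 455 + 878 + 108 = 2937
e = 2937 / (2937 + 429) = 2937 / 3366 = 0.8725
e × U = 0.8725 × 744 = 649.14
Base = 2937 + 649.14 = 3586.14
RR4 = 1496 / 3586.14 = 0.4172

41.7%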